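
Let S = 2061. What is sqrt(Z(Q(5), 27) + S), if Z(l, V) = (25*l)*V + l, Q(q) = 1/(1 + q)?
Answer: sqrt(19563)/3 ≈ 46.623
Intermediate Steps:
Z(l, V) = l + 25*V*l (Z(l, V) = 25*V*l + l = l + 25*V*l)
sqrt(Z(Q(5), 27) + S) = sqrt((1 + 25*27)/(1 + 5) + 2061) = sqrt((1 + 675)/6 + 2061) = sqrt((1/6)*676 + 2061) = sqrt(338/3 + 2061) = sqrt(6521/3) = sqrt(19563)/3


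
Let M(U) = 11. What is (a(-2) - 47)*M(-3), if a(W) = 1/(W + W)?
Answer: -2079/4 ≈ -519.75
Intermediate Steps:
a(W) = 1/(2*W)
(a(-2) - 47)*M(-3) = ((1/2)/(-2) - 47)*11 = ((1/2)*(-1/2) - 47)*11 = (-1/4 - 47)*11 = -189/4*11 = -2079/4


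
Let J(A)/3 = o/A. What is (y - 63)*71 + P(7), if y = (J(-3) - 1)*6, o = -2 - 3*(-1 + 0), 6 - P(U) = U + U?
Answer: -5333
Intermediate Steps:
P(U) = 6 - 2*U (P(U) = 6 - (U + U) = 6 - 2*U)
o = 1 (o = -2 - 3*(-1) = -2 + 3 = 1)
J(A) = 3/A (J(A) = 3*(1/A) = 3/A)
y = -12 (y = (3/(-3) - 1)*6 = (3*(-⅓) - 1)*6 = (-1 - 1)*6 = -2*6 = -12)
(y - 63)*71 + P(7) = (-12 - 63)*71 + (6 - 2*7) = -75*71 + (6 - 14) = -5325 - 8 = -5333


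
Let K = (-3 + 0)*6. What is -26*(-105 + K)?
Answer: 3198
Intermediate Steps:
K = -18 (K = -3*6 = -18)
-26*(-105 + K) = -26*(-105 - 18) = -26*(-123) = 3198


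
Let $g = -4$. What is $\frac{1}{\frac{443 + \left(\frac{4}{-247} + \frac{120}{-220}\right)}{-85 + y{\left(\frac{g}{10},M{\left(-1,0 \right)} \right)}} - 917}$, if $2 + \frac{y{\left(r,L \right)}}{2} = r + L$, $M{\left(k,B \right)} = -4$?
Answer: $- \frac{1328613}{1224348646} \approx -0.0010852$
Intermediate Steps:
$y{\left(r,L \right)} = -4 + 2 L + 2 r$ ($y{\left(r,L \right)} = -4 + 2 \left(r + L\right) = -4 + 2 \left(L + r\right) = -4 + \left(2 L + 2 r\right) = -4 + 2 L + 2 r$)
$\frac{1}{\frac{443 + \left(\frac{4}{-247} + \frac{120}{-220}\right)}{-85 + y{\left(\frac{g}{10},M{\left(-1,0 \right)} \right)}} - 917} = \frac{1}{\frac{443 + \left(\frac{4}{-247} + \frac{120}{-220}\right)}{-85 + \left(-4 + 2 \left(-4\right) + 2 \left(- \frac{4}{10}\right)\right)} - 917} = \frac{1}{\frac{443 + \left(4 \left(- \frac{1}{247}\right) + 120 \left(- \frac{1}{220}\right)\right)}{-85 - \left(12 - \left(-8\right) \frac{1}{10}\right)} - 917} = \frac{1}{\frac{443 - \frac{1526}{2717}}{-85 - \frac{64}{5}} - 917} = \frac{1}{\frac{1202105}{2717 \left(-85 - \frac{64}{5}\right)} - 917} = \frac{1}{\frac{1202105}{2717 \left(- \frac{489}{5}\right)} - 917} = \frac{1}{\frac{1202105}{2717} \left(- \frac{5}{489}\right) - 917} = \frac{1}{- \frac{6010525}{1328613} - 917} = \frac{1}{- \frac{1224348646}{1328613}} = - \frac{1328613}{1224348646}$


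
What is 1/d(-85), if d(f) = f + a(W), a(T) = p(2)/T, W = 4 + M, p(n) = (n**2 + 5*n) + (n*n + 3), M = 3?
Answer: -1/82 ≈ -0.012195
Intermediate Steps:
p(n) = 3 + 2*n**2 + 5*n (p(n) = (n**2 + 5*n) + (n**2 + 3) = (n**2 + 5*n) + (3 + n**2) = 3 + 2*n**2 + 5*n)
W = 7 (W = 4 + 3 = 7)
a(T) = 21/T (a(T) = (3 + 2*2**2 + 5*2)/T = (3 + 2*4 + 10)/T = (3 + 8 + 10)/T = 21/T)
d(f) = 3 + f (d(f) = f + 21/7 = f + 21*(1/7) = f + 3 = 3 + f)
1/d(-85) = 1/(3 - 85) = 1/(-82) = -1/82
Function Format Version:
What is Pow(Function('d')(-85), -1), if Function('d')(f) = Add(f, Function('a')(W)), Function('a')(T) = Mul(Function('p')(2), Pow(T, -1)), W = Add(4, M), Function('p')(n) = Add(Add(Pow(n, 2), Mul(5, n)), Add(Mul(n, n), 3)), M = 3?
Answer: Rational(-1, 82) ≈ -0.012195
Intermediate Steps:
Function('p')(n) = Add(3, Mul(2, Pow(n, 2)), Mul(5, n)) (Function('p')(n) = Add(Add(Pow(n, 2), Mul(5, n)), Add(Pow(n, 2), 3)) = Add(Add(Pow(n, 2), Mul(5, n)), Add(3, Pow(n, 2))) = Add(3, Mul(2, Pow(n, 2)), Mul(5, n)))
W = 7 (W = Add(4, 3) = 7)
Function('a')(T) = Mul(21, Pow(T, -1)) (Function('a')(T) = Mul(Add(3, Mul(2, Pow(2, 2)), Mul(5, 2)), Pow(T, -1)) = Mul(Add(3, Mul(2, 4), 10), Pow(T, -1)) = Mul(Add(3, 8, 10), Pow(T, -1)) = Mul(21, Pow(T, -1)))
Function('d')(f) = Add(3, f) (Function('d')(f) = Add(f, Mul(21, Pow(7, -1))) = Add(f, Mul(21, Rational(1, 7))) = Add(f, 3) = Add(3, f))
Pow(Function('d')(-85), -1) = Pow(Add(3, -85), -1) = Pow(-82, -1) = Rational(-1, 82)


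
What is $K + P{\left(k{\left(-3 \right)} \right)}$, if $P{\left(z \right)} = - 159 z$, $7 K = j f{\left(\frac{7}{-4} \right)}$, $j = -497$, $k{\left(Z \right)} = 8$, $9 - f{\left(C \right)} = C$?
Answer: $- \frac{8141}{4} \approx -2035.3$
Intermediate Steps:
$f{\left(C \right)} = 9 - C$
$K = - \frac{3053}{4}$ ($K = \frac{\left(-497\right) \left(9 - \frac{7}{-4}\right)}{7} = \frac{\left(-497\right) \left(9 - 7 \left(- \frac{1}{4}\right)\right)}{7} = \frac{\left(-497\right) \left(9 - - \frac{7}{4}\right)}{7} = \frac{\left(-497\right) \left(9 + \frac{7}{4}\right)}{7} = \frac{\left(-497\right) \frac{43}{4}}{7} = \frac{1}{7} \left(- \frac{21371}{4}\right) = - \frac{3053}{4} \approx -763.25$)
$K + P{\left(k{\left(-3 \right)} \right)} = - \frac{3053}{4} - 1272 = - \frac{8141}{4}$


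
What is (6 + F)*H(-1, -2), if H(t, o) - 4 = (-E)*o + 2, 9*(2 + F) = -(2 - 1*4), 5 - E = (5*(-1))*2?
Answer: 152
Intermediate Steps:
E = 15 (E = 5 - 5*(-1)*2 = 5 - (-5)*2 = 5 - 1*(-10) = 5 + 10 = 15)
F = -16/9 (F = -2 + (-(2 - 1*4))/9 = -2 + (-(2 - 4))/9 = -2 + (-1*(-2))/9 = -2 + (1/9)*2 = -2 + 2/9 = -16/9 ≈ -1.7778)
H(t, o) = 6 - 15*o (H(t, o) = 4 + ((-1*15)*o + 2) = 4 + (-15*o + 2) = 4 + (2 - 15*o) = 6 - 15*o)
(6 + F)*H(-1, -2) = (6 - 16/9)*(6 - 15*(-2)) = 38*(6 + 30)/9 = (38/9)*36 = 152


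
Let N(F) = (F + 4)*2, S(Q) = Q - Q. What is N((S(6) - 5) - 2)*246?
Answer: -1476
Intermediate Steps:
S(Q) = 0
N(F) = 8 + 2*F (N(F) = (4 + F)*2 = 8 + 2*F)
N((S(6) - 5) - 2)*246 = (8 + 2*((0 - 5) - 2))*246 = (8 + 2*(-5 - 2))*246 = (8 + 2*(-7))*246 = (8 - 14)*246 = -6*246 = -1476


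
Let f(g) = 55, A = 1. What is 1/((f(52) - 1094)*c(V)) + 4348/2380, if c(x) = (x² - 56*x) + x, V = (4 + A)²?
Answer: 169409069/92730750 ≈ 1.8269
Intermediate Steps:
V = 25 (V = (4 + 1)² = 5² = 25)
c(x) = x² - 55*x
1/((f(52) - 1094)*c(V)) + 4348/2380 = 1/((55 - 1094)*((25*(-55 + 25)))) + 4348/2380 = 1/((-1039)*((25*(-30)))) + 4348*(1/2380) = -1/1039/(-750) + 1087/595 = -1/1039*(-1/750) + 1087/595 = 1/779250 + 1087/595 = 169409069/92730750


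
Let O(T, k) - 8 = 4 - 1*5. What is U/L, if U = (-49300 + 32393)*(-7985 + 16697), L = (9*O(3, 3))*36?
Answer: -4091494/63 ≈ -64944.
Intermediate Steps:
O(T, k) = 7 (O(T, k) = 8 + (4 - 1*5) = 8 + (4 - 5) = 8 - 1 = 7)
L = 2268 (L = (9*7)*36 = 63*36 = 2268)
U = -147293784 (U = -16907*8712 = -147293784)
U/L = -147293784/2268 = -147293784*1/2268 = -4091494/63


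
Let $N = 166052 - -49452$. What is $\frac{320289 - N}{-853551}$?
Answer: $- \frac{104785}{853551} \approx -0.12276$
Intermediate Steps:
$N = 215504$ ($N = 166052 + 49452 = 215504$)
$\frac{320289 - N}{-853551} = \frac{320289 - 215504}{-853551} = \left(320289 - 215504\right) \left(- \frac{1}{853551}\right) = 104785 \left(- \frac{1}{853551}\right) = - \frac{104785}{853551}$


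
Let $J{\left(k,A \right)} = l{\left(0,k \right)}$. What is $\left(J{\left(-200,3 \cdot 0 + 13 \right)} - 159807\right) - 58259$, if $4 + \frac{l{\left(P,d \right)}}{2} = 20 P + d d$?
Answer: $-138074$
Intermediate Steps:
$l{\left(P,d \right)} = -8 + 2 d^{2} + 40 P$ ($l{\left(P,d \right)} = -8 + 2 \left(20 P + d d\right) = -8 + 2 \left(20 P + d^{2}\right) = -8 + 2 \left(d^{2} + 20 P\right) = -8 + \left(2 d^{2} + 40 P\right) = -8 + 2 d^{2} + 40 P$)
$J{\left(k,A \right)} = -8 + 2 k^{2}$ ($J{\left(k,A \right)} = -8 + 2 k^{2} + 40 \cdot 0 = -8 + 2 k^{2} + 0 = -8 + 2 k^{2}$)
$\left(J{\left(-200,3 \cdot 0 + 13 \right)} - 159807\right) - 58259 = \left(\left(-8 + 2 \left(-200\right)^{2}\right) - 159807\right) - 58259 = \left(\left(-8 + 2 \cdot 40000\right) - 159807\right) - 58259 = \left(\left(-8 + 80000\right) - 159807\right) - 58259 = \left(79992 - 159807\right) - 58259 = -79815 - 58259 = -138074$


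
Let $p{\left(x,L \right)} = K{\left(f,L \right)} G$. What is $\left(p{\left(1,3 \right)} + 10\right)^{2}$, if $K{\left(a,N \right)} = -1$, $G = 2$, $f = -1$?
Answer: $64$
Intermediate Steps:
$p{\left(x,L \right)} = -2$ ($p{\left(x,L \right)} = \left(-1\right) 2 = -2$)
$\left(p{\left(1,3 \right)} + 10\right)^{2} = \left(-2 + 10\right)^{2} = 8^{2} = 64$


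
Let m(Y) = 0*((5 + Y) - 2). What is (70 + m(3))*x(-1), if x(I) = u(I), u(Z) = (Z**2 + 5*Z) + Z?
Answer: -350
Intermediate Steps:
u(Z) = Z**2 + 6*Z
x(I) = I*(6 + I)
m(Y) = 0 (m(Y) = 0*(3 + Y) = 0)
(70 + m(3))*x(-1) = (70 + 0)*(-(6 - 1)) = 70*(-1*5) = 70*(-5) = -350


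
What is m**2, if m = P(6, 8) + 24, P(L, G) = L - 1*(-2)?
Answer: 1024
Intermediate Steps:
P(L, G) = 2 + L (P(L, G) = L + 2 = 2 + L)
m = 32 (m = (2 + 6) + 24 = 8 + 24 = 32)
m**2 = 32**2 = 1024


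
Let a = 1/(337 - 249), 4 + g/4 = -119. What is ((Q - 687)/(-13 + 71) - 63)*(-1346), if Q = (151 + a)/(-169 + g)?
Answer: 169946348321/1686872 ≈ 1.0075e+5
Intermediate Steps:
g = -492 (g = -16 + 4*(-119) = -16 - 476 = -492)
a = 1/88 ≈ 0.011364
Q = -13289/58168 (Q = (151 + 1/88)/(-169 - 492) = (13289/88)/(-661) = (13289/88)*(-1/661) = -13289/58168 ≈ -0.22846)
((Q - 687)/(-13 + 71) - 63)*(-1346) = ((-13289/58168 - 687)/(-13 + 71) - 63)*(-1346) = (-39974705/58168/58 - 63)*(-1346) = (-39974705/58168*1/58 - 63)*(-1346) = (-39974705/3373744 - 63)*(-1346) = -252520577/3373744*(-1346) = 169946348321/1686872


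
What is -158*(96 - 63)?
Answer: -5214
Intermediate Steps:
-158*(96 - 63) = -158*33 = -5214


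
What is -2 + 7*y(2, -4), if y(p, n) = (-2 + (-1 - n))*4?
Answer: 26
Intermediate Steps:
y(p, n) = -12 - 4*n (y(p, n) = (-3 - n)*4 = -12 - 4*n)
-2 + 7*y(2, -4) = -2 + 7*(-12 - 4*(-4)) = -2 + 7*(-12 + 16) = -2 + 7*4 = -2 + 28 = 26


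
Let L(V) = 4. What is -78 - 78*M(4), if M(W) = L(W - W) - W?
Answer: -78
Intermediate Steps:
M(W) = 4 - W
-78 - 78*M(4) = -78 - 78*(4 - 1*4) = -78 - 78*(4 - 4) = -78 - 78*0 = -78 + 0 = -78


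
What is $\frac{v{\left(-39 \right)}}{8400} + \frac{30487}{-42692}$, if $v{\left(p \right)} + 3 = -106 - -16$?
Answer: $- \frac{21671763}{29884400} \approx -0.72519$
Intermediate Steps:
$v{\left(p \right)} = -93$ ($v{\left(p \right)} = -3 - 90 = -93$)
$\frac{v{\left(-39 \right)}}{8400} + \frac{30487}{-42692} = - \frac{93}{8400} + \frac{30487}{-42692} = \left(-93\right) \frac{1}{8400} + 30487 \left(- \frac{1}{42692}\right) = - \frac{31}{2800} - \frac{30487}{42692} = - \frac{21671763}{29884400}$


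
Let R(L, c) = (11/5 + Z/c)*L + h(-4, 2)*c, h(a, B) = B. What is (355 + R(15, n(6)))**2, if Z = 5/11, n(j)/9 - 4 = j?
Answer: 1405725049/4356 ≈ 3.2271e+5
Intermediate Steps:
n(j) = 36 + 9*j
Z = 5/11 (Z = 5*(1/11) = 5/11 ≈ 0.45455)
R(L, c) = 2*c + L*(11/5 + 5/(11*c)) (R(L, c) = (11/5 + 5/(11*c))*L + 2*c = L*(11/5 + 5/(11*c)) + 2*c = 2*c + L*(11/5 + 5/(11*c)))
(355 + R(15, n(6)))**2 = (355 + (2*(36 + 9*6) + (11/5)*15 + (5/11)*15/(36 + 9*6)))**2 = (355 + (2*(36 + 54) + 33 + (5/11)*15/(36 + 54)))**2 = (355 + (2*90 + 33 + (5/11)*15/90))**2 = (355 + (180 + 33 + (5/11)*15*(1/90)))**2 = (355 + (180 + 33 + 5/66))**2 = (355 + 14063/66)**2 = (37493/66)**2 = 1405725049/4356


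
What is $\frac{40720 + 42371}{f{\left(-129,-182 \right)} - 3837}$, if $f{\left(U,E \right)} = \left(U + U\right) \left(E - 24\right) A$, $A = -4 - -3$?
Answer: $- \frac{27697}{18995} \approx -1.4581$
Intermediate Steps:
$A = -1$ ($A = -4 + 3 = -1$)
$f{\left(U,E \right)} = - 2 U \left(-24 + E\right)$ ($f{\left(U,E \right)} = \left(U + U\right) \left(E - 24\right) \left(-1\right) = 2 U \left(-24 + E\right) \left(-1\right) = - 2 U \left(-24 + E\right)$)
$\frac{40720 + 42371}{f{\left(-129,-182 \right)} - 3837} = \frac{40720 + 42371}{2 \left(-129\right) \left(24 - -182\right) - 3837} = \frac{83091}{2 \left(-129\right) \left(24 + 182\right) - 3837} = \frac{83091}{2 \left(-129\right) 206 - 3837} = \frac{83091}{-53148 - 3837} = \frac{83091}{-56985} = 83091 \left(- \frac{1}{56985}\right) = - \frac{27697}{18995}$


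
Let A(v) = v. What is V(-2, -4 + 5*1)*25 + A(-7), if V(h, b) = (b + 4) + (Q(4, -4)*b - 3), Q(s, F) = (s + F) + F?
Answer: -57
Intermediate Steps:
Q(s, F) = s + 2*F (Q(s, F) = (F + s) + F = s + 2*F)
V(h, b) = 1 - 3*b (V(h, b) = (b + 4) + ((4 + 2*(-4))*b - 3) = (4 + b) + ((4 - 8)*b - 3) = (4 + b) + (-4*b - 3) = (4 + b) + (-3 - 4*b) = 1 - 3*b)
V(-2, -4 + 5*1)*25 + A(-7) = (1 - 3*(-4 + 5*1))*25 - 7 = (1 - 3*(-4 + 5))*25 - 7 = (1 - 3*1)*25 - 7 = (1 - 3)*25 - 7 = -2*25 - 7 = -50 - 7 = -57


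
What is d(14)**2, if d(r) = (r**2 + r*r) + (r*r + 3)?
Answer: 349281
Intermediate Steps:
d(r) = 3 + 3*r**2 (d(r) = (r**2 + r**2) + (r**2 + 3) = 2*r**2 + (3 + r**2) = 3 + 3*r**2)
d(14)**2 = (3 + 3*14**2)**2 = (3 + 3*196)**2 = (3 + 588)**2 = 591**2 = 349281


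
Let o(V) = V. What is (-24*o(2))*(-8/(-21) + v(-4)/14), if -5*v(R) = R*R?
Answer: -256/35 ≈ -7.3143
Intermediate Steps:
v(R) = -R**2/5 (v(R) = -R*R/5 = -R**2/5)
(-24*o(2))*(-8/(-21) + v(-4)/14) = (-24*2)*(-8/(-21) - 1/5*(-4)**2/14) = -48*(-8*(-1/21) - 1/5*16*(1/14)) = -48*(8/21 - 16/5*1/14) = -48*(8/21 - 8/35) = -48*16/105 = -256/35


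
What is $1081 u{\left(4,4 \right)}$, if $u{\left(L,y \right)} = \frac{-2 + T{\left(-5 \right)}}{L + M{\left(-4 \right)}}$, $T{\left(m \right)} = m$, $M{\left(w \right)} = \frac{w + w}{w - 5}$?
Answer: $- \frac{68103}{44} \approx -1547.8$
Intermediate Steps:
$M{\left(w \right)} = \frac{2 w}{-5 + w}$
$u{\left(L,y \right)} = - \frac{7}{\frac{8}{9} + L}$ ($u{\left(L,y \right)} = \frac{-2 - 5}{L + 2 \left(-4\right) \frac{1}{-5 - 4}} = - \frac{7}{L + 2 \left(-4\right) \frac{1}{-9}} = - \frac{7}{L + 2 \left(-4\right) \left(- \frac{1}{9}\right)} = - \frac{7}{L + \frac{8}{9}} = - \frac{7}{\frac{8}{9} + L}$)
$1081 u{\left(4,4 \right)} = 1081 \left(- \frac{63}{8 + 9 \cdot 4}\right) = 1081 \left(- \frac{63}{8 + 36}\right) = 1081 \left(- \frac{63}{44}\right) = - \frac{68103}{44}$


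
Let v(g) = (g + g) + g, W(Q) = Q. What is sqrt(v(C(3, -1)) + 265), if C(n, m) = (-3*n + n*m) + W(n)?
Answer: sqrt(238) ≈ 15.427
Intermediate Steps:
C(n, m) = -2*n + m*n (C(n, m) = (-3*n + n*m) + n = (-3*n + m*n) + n = -2*n + m*n)
v(g) = 3*g (v(g) = 2*g + g = 3*g)
sqrt(v(C(3, -1)) + 265) = sqrt(3*(3*(-2 - 1)) + 265) = sqrt(3*(3*(-3)) + 265) = sqrt(3*(-9) + 265) = sqrt(-27 + 265) = sqrt(238)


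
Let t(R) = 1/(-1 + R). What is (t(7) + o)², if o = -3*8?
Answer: 20449/36 ≈ 568.03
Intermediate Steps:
o = -24
(t(7) + o)² = (1/(-1 + 7) - 24)² = (1/6 - 24)² = (⅙ - 24)² = (-143/6)² = 20449/36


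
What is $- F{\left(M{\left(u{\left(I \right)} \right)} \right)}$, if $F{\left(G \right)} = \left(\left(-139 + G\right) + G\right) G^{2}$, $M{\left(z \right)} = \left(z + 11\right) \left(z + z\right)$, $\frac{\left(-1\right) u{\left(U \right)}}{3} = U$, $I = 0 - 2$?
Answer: $-11194704$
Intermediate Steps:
$I = -2$
$u{\left(U \right)} = - 3 U$
$M{\left(z \right)} = 2 z \left(11 + z\right)$ ($M{\left(z \right)} = \left(11 + z\right) 2 z = 2 z \left(11 + z\right)$)
$F{\left(G \right)} = G^{2} \left(-139 + 2 G\right)$ ($F{\left(G \right)} = \left(-139 + 2 G\right) G^{2} = G^{2} \left(-139 + 2 G\right)$)
$- F{\left(M{\left(u{\left(I \right)} \right)} \right)} = - \left(2 \left(\left(-3\right) \left(-2\right)\right) \left(11 - -6\right)\right)^{2} \left(-139 + 2 \cdot 2 \left(\left(-3\right) \left(-2\right)\right) \left(11 - -6\right)\right) = - \left(2 \cdot 6 \left(11 + 6\right)\right)^{2} \left(-139 + 2 \cdot 2 \cdot 6 \left(11 + 6\right)\right) = - \left(2 \cdot 6 \cdot 17\right)^{2} \left(-139 + 2 \cdot 2 \cdot 6 \cdot 17\right) = - 204^{2} \left(-139 + 2 \cdot 204\right) = - 41616 \left(-139 + 408\right) = - 41616 \cdot 269 = \left(-1\right) 11194704 = -11194704$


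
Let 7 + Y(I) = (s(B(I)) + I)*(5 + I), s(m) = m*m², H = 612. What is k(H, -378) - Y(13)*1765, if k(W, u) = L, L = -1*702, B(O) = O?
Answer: -70200047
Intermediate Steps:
s(m) = m³
L = -702
Y(I) = -7 + (5 + I)*(I + I³) (Y(I) = -7 + (I³ + I)*(5 + I) = -7 + (I + I³)*(5 + I) = -7 + (5 + I)*(I + I³))
k(W, u) = -702
k(H, -378) - Y(13)*1765 = -702 - (-7 + 13² + 13⁴ + 5*13 + 5*13³)*1765 = -702 - (-7 + 169 + 28561 + 65 + 5*2197)*1765 = -702 - (-7 + 169 + 28561 + 65 + 10985)*1765 = -702 - 39773*1765 = -702 - 1*70199345 = -702 - 70199345 = -70200047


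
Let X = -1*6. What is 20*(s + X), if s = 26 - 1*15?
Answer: 100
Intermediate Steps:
s = 11 (s = 26 - 15 = 11)
X = -6
20*(s + X) = 20*(11 - 6) = 20*5 = 100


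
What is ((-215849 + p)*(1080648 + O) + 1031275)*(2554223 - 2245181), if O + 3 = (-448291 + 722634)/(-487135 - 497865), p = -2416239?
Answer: -108229819314042529253784/123125 ≈ -8.7902e+17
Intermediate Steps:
O = -3229343/985000 (O = -3 + (-448291 + 722634)/(-487135 - 497865) = -3 + 274343/(-985000) = -3 + 274343*(-1/985000) = -3 - 274343/985000 = -3229343/985000 ≈ -3.2785)
((-215849 + p)*(1080648 + O) + 1031275)*(2554223 - 2245181) = ((-215849 - 2416239)*(1080648 - 3229343/985000) + 1031275)*(2554223 - 2245181) = (-2632088*1064435050657/985000 + 1031275)*309042 = (-350210840451710227/123125 + 1031275)*309042 = -350210713475975852/123125*309042 = -108229819314042529253784/123125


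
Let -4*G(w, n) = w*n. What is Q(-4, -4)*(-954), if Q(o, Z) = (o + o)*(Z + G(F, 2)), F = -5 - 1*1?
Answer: -7632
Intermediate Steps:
F = -6 (F = -5 - 1 = -6)
G(w, n) = -n*w/4 (G(w, n) = -w*n/4 = -n*w/4)
Q(o, Z) = 2*o*(3 + Z) (Q(o, Z) = (o + o)*(Z - ¼*2*(-6)) = (2*o)*(Z + 3) = (2*o)*(3 + Z) = 2*o*(3 + Z))
Q(-4, -4)*(-954) = (2*(-4)*(3 - 4))*(-954) = (2*(-4)*(-1))*(-954) = 8*(-954) = -7632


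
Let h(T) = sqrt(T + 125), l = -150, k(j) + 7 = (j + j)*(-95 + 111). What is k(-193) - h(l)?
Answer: -6183 - 5*I ≈ -6183.0 - 5.0*I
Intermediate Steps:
k(j) = -7 + 32*j (k(j) = -7 + (j + j)*(-95 + 111) = -7 + (2*j)*16 = -7 + 32*j)
h(T) = sqrt(125 + T)
k(-193) - h(l) = (-7 + 32*(-193)) - sqrt(125 - 150) = (-7 - 6176) - sqrt(-25) = -6183 - 5*I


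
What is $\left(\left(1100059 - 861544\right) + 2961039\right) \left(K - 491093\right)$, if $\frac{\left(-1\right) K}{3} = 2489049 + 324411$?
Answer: $-28576730163042$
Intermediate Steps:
$K = -8440380$ ($K = - 3 \left(2489049 + 324411\right) = \left(-3\right) 2813460 = -8440380$)
$\left(\left(1100059 - 861544\right) + 2961039\right) \left(K - 491093\right) = \left(\left(1100059 - 861544\right) + 2961039\right) \left(-8440380 - 491093\right) = \left(\left(1100059 - 861544\right) + 2961039\right) \left(-8931473\right) = \left(238515 + 2961039\right) \left(-8931473\right) = 3199554 \left(-8931473\right) = -28576730163042$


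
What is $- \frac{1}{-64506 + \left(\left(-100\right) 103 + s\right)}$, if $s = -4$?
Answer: $\frac{1}{74810} \approx 1.3367 \cdot 10^{-5}$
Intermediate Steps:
$- \frac{1}{-64506 + \left(\left(-100\right) 103 + s\right)} = - \frac{1}{-64506 - 10304} = - \frac{1}{-74810} = \left(-1\right) \left(- \frac{1}{74810}\right) = \frac{1}{74810}$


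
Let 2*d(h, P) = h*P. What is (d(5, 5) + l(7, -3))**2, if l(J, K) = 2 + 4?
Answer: 1369/4 ≈ 342.25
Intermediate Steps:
d(h, P) = P*h/2 (d(h, P) = (h*P)/2 = (P*h)/2 = P*h/2)
l(J, K) = 6
(d(5, 5) + l(7, -3))**2 = ((1/2)*5*5 + 6)**2 = (25/2 + 6)**2 = (37/2)**2 = 1369/4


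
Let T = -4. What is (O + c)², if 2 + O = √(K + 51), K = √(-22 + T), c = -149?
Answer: (151 - √(51 + I*√26))² ≈ 20693.0 - 102.6*I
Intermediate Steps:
K = I*√26 (K = √(-22 - 4) = √(-26) = I*√26 ≈ 5.099*I)
O = -2 + √(51 + I*√26) (O = -2 + √(I*√26 + 51) = -2 + √(51 + I*√26) ≈ 5.1503 + 0.35656*I)
(O + c)² = ((-2 + √(51 + I*√26)) - 149)² = (-151 + √(51 + I*√26))²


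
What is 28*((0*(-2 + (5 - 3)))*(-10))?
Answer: 0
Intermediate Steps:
28*((0*(-2 + (5 - 3)))*(-10)) = 28*((0*(-2 + 2))*(-10)) = 28*((0*0)*(-10)) = 28*(0*(-10)) = 28*0 = 0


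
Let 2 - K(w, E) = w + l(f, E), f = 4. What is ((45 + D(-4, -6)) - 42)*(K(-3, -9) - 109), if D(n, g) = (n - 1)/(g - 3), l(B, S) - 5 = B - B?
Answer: -3488/9 ≈ -387.56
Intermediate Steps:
l(B, S) = 5 (l(B, S) = 5 + (B - B) = 5 + 0 = 5)
D(n, g) = (-1 + n)/(-3 + g)
K(w, E) = -3 - w (K(w, E) = 2 - (w + 5) = 2 - (5 + w) = 2 + (-5 - w) = -3 - w)
((45 + D(-4, -6)) - 42)*(K(-3, -9) - 109) = ((45 + (-1 - 4)/(-3 - 6)) - 42)*((-3 - 1*(-3)) - 109) = ((45 - 5/(-9)) - 42)*((-3 + 3) - 109) = ((45 - ⅑*(-5)) - 42)*(0 - 109) = ((45 + 5/9) - 42)*(-109) = (410/9 - 42)*(-109) = (32/9)*(-109) = -3488/9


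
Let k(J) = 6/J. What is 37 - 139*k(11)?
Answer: -427/11 ≈ -38.818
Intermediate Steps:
37 - 139*k(11) = 37 - 834/11 = -427/11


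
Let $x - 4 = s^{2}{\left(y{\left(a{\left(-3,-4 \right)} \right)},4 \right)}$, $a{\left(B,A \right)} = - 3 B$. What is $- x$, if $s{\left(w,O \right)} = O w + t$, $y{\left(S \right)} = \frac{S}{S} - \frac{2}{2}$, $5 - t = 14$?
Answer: $-85$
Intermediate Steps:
$t = -9$ ($t = 5 - 14 = -9$)
$y{\left(S \right)} = 0$ ($y{\left(S \right)} = 1 - 1 = 0$)
$s{\left(w,O \right)} = -9 + O w$ ($s{\left(w,O \right)} = O w - 9 = -9 + O w$)
$x = 85$ ($x = 4 + \left(-9 + 4 \cdot 0\right)^{2} = 4 + \left(-9 + 0\right)^{2} = 4 + \left(-9\right)^{2} = 4 + 81 = 85$)
$- x = \left(-1\right) 85 = -85$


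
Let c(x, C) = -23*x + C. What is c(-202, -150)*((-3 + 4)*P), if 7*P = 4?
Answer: 17984/7 ≈ 2569.1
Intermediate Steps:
P = 4/7 (P = (⅐)*4 = 4/7 ≈ 0.57143)
c(x, C) = C - 23*x
c(-202, -150)*((-3 + 4)*P) = (-150 - 23*(-202))*((-3 + 4)*(4/7)) = (-150 + 4646)*(1*(4/7)) = 4496*(4/7) = 17984/7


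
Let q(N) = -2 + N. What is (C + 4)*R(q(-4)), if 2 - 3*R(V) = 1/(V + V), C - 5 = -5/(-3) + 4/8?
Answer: 1675/216 ≈ 7.7546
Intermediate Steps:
C = 43/6 (C = 5 + (-5/(-3) + 4/8) = 5 + (-5*(-1/3) + 4*(1/8)) = 5 + (5/3 + 1/2) = 5 + 13/6 = 43/6 ≈ 7.1667)
R(V) = 2/3 - 1/(6*V) (R(V) = 2/3 - 1/(3*(V + V)) = 2/3 - 1/(2*V)/3 = 2/3 - 1/(6*V))
(C + 4)*R(q(-4)) = (43/6 + 4)*((-1 + 4*(-2 - 4))/(6*(-2 - 4))) = 67*((1/6)*(-1 + 4*(-6))/(-6))/6 = 67*((1/6)*(-1/6)*(-1 - 24))/6 = 67*((1/6)*(-1/6)*(-25))/6 = (67/6)*(25/36) = 1675/216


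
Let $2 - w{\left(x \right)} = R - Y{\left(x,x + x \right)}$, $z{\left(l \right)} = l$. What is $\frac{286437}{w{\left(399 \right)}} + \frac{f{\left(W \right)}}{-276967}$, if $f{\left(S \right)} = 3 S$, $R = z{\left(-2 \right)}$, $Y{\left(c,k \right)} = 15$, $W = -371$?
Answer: $\frac{79333617726}{5262373} \approx 15076.0$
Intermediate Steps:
$R = -2$
$w{\left(x \right)} = 19$ ($w{\left(x \right)} = 2 - \left(-2 - 15\right) = 2 - -17 = 2 + 17 = 19$)
$\frac{286437}{w{\left(399 \right)}} + \frac{f{\left(W \right)}}{-276967} = \frac{286437}{19} + \frac{3 \left(-371\right)}{-276967} = 286437 \cdot \frac{1}{19} - - \frac{1113}{276967} = \frac{286437}{19} + \frac{1113}{276967} = \frac{79333617726}{5262373}$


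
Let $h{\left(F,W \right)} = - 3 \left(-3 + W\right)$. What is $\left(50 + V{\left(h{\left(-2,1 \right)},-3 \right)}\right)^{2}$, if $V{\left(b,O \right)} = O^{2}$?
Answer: $3481$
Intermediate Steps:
$h{\left(F,W \right)} = 9 - 3 W$
$\left(50 + V{\left(h{\left(-2,1 \right)},-3 \right)}\right)^{2} = \left(50 + \left(-3\right)^{2}\right)^{2} = \left(50 + 9\right)^{2} = 59^{2} = 3481$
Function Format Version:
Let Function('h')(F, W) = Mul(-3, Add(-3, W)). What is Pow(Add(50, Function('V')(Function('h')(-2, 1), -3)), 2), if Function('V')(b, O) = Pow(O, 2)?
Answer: 3481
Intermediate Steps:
Function('h')(F, W) = Add(9, Mul(-3, W))
Pow(Add(50, Function('V')(Function('h')(-2, 1), -3)), 2) = Pow(Add(50, Pow(-3, 2)), 2) = Pow(Add(50, 9), 2) = Pow(59, 2) = 3481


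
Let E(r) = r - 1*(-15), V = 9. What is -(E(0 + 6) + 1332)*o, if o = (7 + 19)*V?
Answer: -316602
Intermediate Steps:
o = 234 (o = (7 + 19)*9 = 26*9 = 234)
E(r) = 15 + r (E(r) = r + 15 = 15 + r)
-(E(0 + 6) + 1332)*o = -((15 + (0 + 6)) + 1332)*234 = -((15 + 6) + 1332)*234 = -(21 + 1332)*234 = -1353*234 = -1*316602 = -316602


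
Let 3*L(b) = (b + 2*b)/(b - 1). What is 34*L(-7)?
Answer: 119/4 ≈ 29.750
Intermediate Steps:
L(b) = b/(-1 + b) (L(b) = ((b + 2*b)/(b - 1))/3 = ((3*b)/(-1 + b))/3 = (3*b/(-1 + b))/3 = b/(-1 + b))
34*L(-7) = 34*(-7/(-1 - 7)) = 34*(-7/(-8)) = 34*(-7*(-⅛)) = 34*(7/8) = 119/4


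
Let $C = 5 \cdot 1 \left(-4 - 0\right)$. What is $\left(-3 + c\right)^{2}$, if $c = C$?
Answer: $529$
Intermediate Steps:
$C = -20$ ($C = 5 \left(-4 + 0\right) = 5 \left(-4\right) = -20$)
$c = -20$
$\left(-3 + c\right)^{2} = \left(-3 - 20\right)^{2} = \left(-23\right)^{2} = 529$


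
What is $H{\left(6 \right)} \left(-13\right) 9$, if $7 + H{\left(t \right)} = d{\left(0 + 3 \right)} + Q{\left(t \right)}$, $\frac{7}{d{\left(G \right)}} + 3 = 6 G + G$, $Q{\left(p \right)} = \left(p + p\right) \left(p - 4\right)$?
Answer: $- \frac{4069}{2} \approx -2034.5$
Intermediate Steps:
$Q{\left(p \right)} = 2 p \left(-4 + p\right)$
$d{\left(G \right)} = \frac{7}{-3 + 7 G}$ ($d{\left(G \right)} = \frac{7}{-3 + \left(6 G + G\right)} = \frac{7}{-3 + 7 G}$)
$H{\left(t \right)} = - \frac{119}{18} + 2 t \left(-4 + t\right)$ ($H{\left(t \right)} = -7 + \left(\frac{7}{-3 + 7 \left(0 + 3\right)} + 2 t \left(-4 + t\right)\right) = -7 + \left(\frac{7}{-3 + 7 \cdot 3} + 2 t \left(-4 + t\right)\right) = -7 + \left(\frac{7}{-3 + 21} + 2 t \left(-4 + t\right)\right) = -7 + \left(\frac{7}{18} + 2 t \left(-4 + t\right)\right) = - \frac{119}{18} + 2 t \left(-4 + t\right)$)
$H{\left(6 \right)} \left(-13\right) 9 = \left(- \frac{119}{18} + 2 \cdot 6 \left(-4 + 6\right)\right) \left(-13\right) 9 = \left(- \frac{119}{18} + 2 \cdot 6 \cdot 2\right) \left(-13\right) 9 = \left(- \frac{119}{18} + 24\right) \left(-13\right) 9 = \frac{313}{18} \left(-13\right) 9 = \left(- \frac{4069}{18}\right) 9 = - \frac{4069}{2}$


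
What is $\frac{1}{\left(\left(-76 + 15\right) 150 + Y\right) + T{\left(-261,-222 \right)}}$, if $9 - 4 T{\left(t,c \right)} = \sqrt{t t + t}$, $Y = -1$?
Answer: $- \frac{2252}{20601941} + \frac{24 \sqrt{1885}}{1339126165} \approx -0.00010853$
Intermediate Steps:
$T{\left(t,c \right)} = \frac{9}{4} - \frac{\sqrt{t + t^{2}}}{4}$ ($T{\left(t,c \right)} = \frac{9}{4} - \frac{\sqrt{t t + t}}{4} = \frac{9}{4} - \frac{\sqrt{t^{2} + t}}{4} = \frac{9}{4} - \frac{\sqrt{t + t^{2}}}{4}$)
$\frac{1}{\left(\left(-76 + 15\right) 150 + Y\right) + T{\left(-261,-222 \right)}} = \frac{1}{\left(\left(-76 + 15\right) 150 - 1\right) + \left(\frac{9}{4} - \frac{\sqrt{- 261 \left(1 - 261\right)}}{4}\right)} = \frac{1}{\left(\left(-61\right) 150 - 1\right) + \left(\frac{9}{4} - \frac{\sqrt{\left(-261\right) \left(-260\right)}}{4}\right)} = \frac{1}{\left(-9150 - 1\right) + \left(\frac{9}{4} - \frac{\sqrt{67860}}{4}\right)} = \frac{1}{-9151 + \left(\frac{9}{4} - \frac{6 \sqrt{1885}}{4}\right)} = \frac{1}{-9151 + \left(\frac{9}{4} - \frac{3 \sqrt{1885}}{2}\right)} = \frac{1}{- \frac{36595}{4} - \frac{3 \sqrt{1885}}{2}}$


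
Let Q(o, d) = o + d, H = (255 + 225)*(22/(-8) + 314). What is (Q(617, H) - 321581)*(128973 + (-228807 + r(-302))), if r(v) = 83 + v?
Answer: 17165492892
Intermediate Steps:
H = 149400 (H = 480*(22*(-⅛) + 314) = 480*(-11/4 + 314) = 480*(1245/4) = 149400)
Q(o, d) = d + o
(Q(617, H) - 321581)*(128973 + (-228807 + r(-302))) = ((149400 + 617) - 321581)*(128973 + (-228807 + (83 - 302))) = (150017 - 321581)*(128973 + (-228807 - 219)) = -171564*(128973 - 229026) = -171564*(-100053) = 17165492892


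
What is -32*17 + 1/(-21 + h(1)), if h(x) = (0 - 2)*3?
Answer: -14689/27 ≈ -544.04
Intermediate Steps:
h(x) = -6 (h(x) = -2*3 = -6)
-32*17 + 1/(-21 + h(1)) = -32*17 + 1/(-21 - 6) = -544 + 1/(-27) = -544 - 1/27 = -14689/27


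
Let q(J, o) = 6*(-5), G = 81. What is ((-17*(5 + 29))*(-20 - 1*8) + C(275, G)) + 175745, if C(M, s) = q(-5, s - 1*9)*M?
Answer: 183679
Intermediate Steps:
q(J, o) = -30
C(M, s) = -30*M
((-17*(5 + 29))*(-20 - 1*8) + C(275, G)) + 175745 = ((-17*(5 + 29))*(-20 - 1*8) - 30*275) + 175745 = ((-17*34)*(-20 - 8) - 8250) + 175745 = (-578*(-28) - 8250) + 175745 = (16184 - 8250) + 175745 = 7934 + 175745 = 183679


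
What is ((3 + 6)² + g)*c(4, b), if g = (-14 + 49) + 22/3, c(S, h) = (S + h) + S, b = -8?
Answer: 0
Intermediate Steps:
c(S, h) = h + 2*S
g = 127/3 (g = 35 + 22*(⅓) = 35 + 22/3 = 127/3 ≈ 42.333)
((3 + 6)² + g)*c(4, b) = ((3 + 6)² + 127/3)*(-8 + 2*4) = (9² + 127/3)*(-8 + 8) = (81 + 127/3)*0 = (370/3)*0 = 0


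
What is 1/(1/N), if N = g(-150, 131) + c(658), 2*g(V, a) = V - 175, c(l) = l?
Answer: 991/2 ≈ 495.50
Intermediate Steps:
g(V, a) = -175/2 + V/2 (g(V, a) = (V - 175)/2 = (-175 + V)/2 = -175/2 + V/2)
N = 991/2 (N = (-175/2 + (½)*(-150)) + 658 = (-175/2 - 75) + 658 = -325/2 + 658 = 991/2 ≈ 495.50)
1/(1/N) = 1/(1/(991/2)) = 1/(2/991) = 991/2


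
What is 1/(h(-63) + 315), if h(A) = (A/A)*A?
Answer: 1/252 ≈ 0.0039683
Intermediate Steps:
h(A) = A (h(A) = 1*A = A)
1/(h(-63) + 315) = 1/(-63 + 315) = 1/252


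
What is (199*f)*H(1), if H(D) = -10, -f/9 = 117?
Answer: 2095470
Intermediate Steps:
f = -1053 (f = -9*117 = -1053)
(199*f)*H(1) = (199*(-1053))*(-10) = -209547*(-10) = 2095470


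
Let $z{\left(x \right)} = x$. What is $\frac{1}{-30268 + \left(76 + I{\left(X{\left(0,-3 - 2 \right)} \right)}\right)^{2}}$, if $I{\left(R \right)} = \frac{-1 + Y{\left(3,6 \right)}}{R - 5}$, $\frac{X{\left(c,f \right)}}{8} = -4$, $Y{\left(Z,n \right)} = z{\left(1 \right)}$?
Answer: $- \frac{1}{24492} \approx -4.083 \cdot 10^{-5}$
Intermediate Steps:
$Y{\left(Z,n \right)} = 1$
$X{\left(c,f \right)} = -32$ ($X{\left(c,f \right)} = 8 \left(-4\right) = -32$)
$I{\left(R \right)} = 0$ ($I{\left(R \right)} = \frac{-1 + 1}{R - 5} = \frac{0}{-5 + R} = 0$)
$\frac{1}{-30268 + \left(76 + I{\left(X{\left(0,-3 - 2 \right)} \right)}\right)^{2}} = \frac{1}{-30268 + \left(76 + 0\right)^{2}} = \frac{1}{-30268 + 76^{2}} = \frac{1}{-30268 + 5776} = \frac{1}{-24492} = - \frac{1}{24492}$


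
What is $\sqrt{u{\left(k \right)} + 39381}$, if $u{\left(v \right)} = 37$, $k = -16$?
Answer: $\sqrt{39418} \approx 198.54$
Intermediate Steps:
$\sqrt{u{\left(k \right)} + 39381} = \sqrt{37 + 39381} = \sqrt{39418}$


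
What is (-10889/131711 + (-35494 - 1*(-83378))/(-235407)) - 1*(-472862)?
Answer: 14661404365714627/31005691377 ≈ 4.7286e+5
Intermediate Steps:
(-10889/131711 + (-35494 - 1*(-83378))/(-235407)) - 1*(-472862) = (-10889*1/131711 + (-35494 + 83378)*(-1/235407)) + 472862 = (-10889/131711 + 47884*(-1/235407)) + 472862 = (-10889/131711 - 47884/235407) + 472862 = -8870196347/31005691377 + 472862 = 14661404365714627/31005691377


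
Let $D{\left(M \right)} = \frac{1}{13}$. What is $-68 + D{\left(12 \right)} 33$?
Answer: $- \frac{851}{13} \approx -65.462$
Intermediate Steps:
$D{\left(M \right)} = \frac{1}{13}$
$-68 + D{\left(12 \right)} 33 = -68 + \frac{1}{13} \cdot 33 = -68 + \frac{33}{13} = - \frac{851}{13}$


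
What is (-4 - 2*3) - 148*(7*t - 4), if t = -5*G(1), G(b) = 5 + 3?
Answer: 42022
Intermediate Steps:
G(b) = 8
t = -40 (t = -5*8 = -40)
(-4 - 2*3) - 148*(7*t - 4) = (-4 - 2*3) - 148*(7*(-40) - 4) = (-4 - 6) - 148*(-280 - 4) = -10 - 148*(-284) = -10 + 42032 = 42022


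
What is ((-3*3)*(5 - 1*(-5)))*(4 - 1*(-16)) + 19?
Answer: -1781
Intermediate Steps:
((-3*3)*(5 - 1*(-5)))*(4 - 1*(-16)) + 19 = (-9*(5 + 5))*(4 + 16) + 19 = -9*10*20 + 19 = -90*20 + 19 = -1800 + 19 = -1781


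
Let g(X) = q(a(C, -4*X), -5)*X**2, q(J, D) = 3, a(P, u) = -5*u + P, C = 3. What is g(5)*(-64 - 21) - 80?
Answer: -6455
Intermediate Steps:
a(P, u) = P - 5*u
g(X) = 3*X**2
g(5)*(-64 - 21) - 80 = (3*5**2)*(-64 - 21) - 80 = (3*25)*(-85) - 80 = 75*(-85) - 80 = -6375 - 80 = -6455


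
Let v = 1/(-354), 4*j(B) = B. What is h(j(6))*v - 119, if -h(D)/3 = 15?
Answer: -14027/118 ≈ -118.87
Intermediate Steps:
j(B) = B/4
v = -1/354 ≈ -0.0028249
h(D) = -45 (h(D) = -3*15 = -45)
h(j(6))*v - 119 = -45*(-1/354) - 119 = 15/118 - 119 = -14027/118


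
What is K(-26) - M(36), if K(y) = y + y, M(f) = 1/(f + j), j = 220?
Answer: -13313/256 ≈ -52.004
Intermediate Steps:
M(f) = 1/(220 + f) (M(f) = 1/(f + 220) = 1/(220 + f))
K(y) = 2*y
K(-26) - M(36) = 2*(-26) - 1/(220 + 36) = -52 - 1/256 = -13313/256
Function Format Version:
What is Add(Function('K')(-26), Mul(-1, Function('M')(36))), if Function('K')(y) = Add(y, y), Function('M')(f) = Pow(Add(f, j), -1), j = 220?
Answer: Rational(-13313, 256) ≈ -52.004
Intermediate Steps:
Function('M')(f) = Pow(Add(220, f), -1) (Function('M')(f) = Pow(Add(f, 220), -1) = Pow(Add(220, f), -1))
Function('K')(y) = Mul(2, y)
Add(Function('K')(-26), Mul(-1, Function('M')(36))) = Add(Mul(2, -26), Mul(-1, Pow(Add(220, 36), -1))) = Add(-52, Mul(-1, Pow(256, -1))) = Add(-52, Mul(-1, Rational(1, 256))) = Add(-52, Rational(-1, 256)) = Rational(-13313, 256)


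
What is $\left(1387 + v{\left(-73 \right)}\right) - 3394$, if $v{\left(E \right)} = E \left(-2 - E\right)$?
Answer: $-7190$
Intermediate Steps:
$\left(1387 + v{\left(-73 \right)}\right) - 3394 = \left(1387 - - 73 \left(2 - 73\right)\right) - 3394 = \left(1387 - \left(-73\right) \left(-71\right)\right) - 3394 = \left(1387 - 5183\right) - 3394 = -3796 - 3394 = -7190$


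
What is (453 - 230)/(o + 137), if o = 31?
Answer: 223/168 ≈ 1.3274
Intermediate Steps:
(453 - 230)/(o + 137) = (453 - 230)/(31 + 137) = 223/168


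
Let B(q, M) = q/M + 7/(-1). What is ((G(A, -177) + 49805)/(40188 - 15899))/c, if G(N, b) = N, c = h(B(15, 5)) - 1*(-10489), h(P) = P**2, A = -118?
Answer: 4517/23195995 ≈ 0.00019473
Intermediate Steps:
B(q, M) = -7 + q/M (B(q, M) = q/M + 7*(-1) = q/M - 7 = -7 + q/M)
c = 10505 (c = (-7 + 15/5)**2 - 1*(-10489) = (-7 + 15*(1/5))**2 + 10489 = (-7 + 3)**2 + 10489 = (-4)**2 + 10489 = 16 + 10489 = 10505)
((G(A, -177) + 49805)/(40188 - 15899))/c = ((-118 + 49805)/(40188 - 15899))/10505 = (49687/24289)*(1/10505) = 4517/23195995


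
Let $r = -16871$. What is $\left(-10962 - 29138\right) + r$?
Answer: $-56971$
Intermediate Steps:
$\left(-10962 - 29138\right) + r = \left(-10962 - 29138\right) - 16871 = -40100 - 16871 = -56971$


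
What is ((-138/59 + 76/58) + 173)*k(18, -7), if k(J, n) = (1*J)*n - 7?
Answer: -39134319/1711 ≈ -22872.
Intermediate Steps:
k(J, n) = -7 + J*n (k(J, n) = J*n - 7 = -7 + J*n)
((-138/59 + 76/58) + 173)*k(18, -7) = ((-138/59 + 76/58) + 173)*(-7 + 18*(-7)) = ((-138*1/59 + 76*(1/58)) + 173)*(-7 - 126) = ((-138/59 + 38/29) + 173)*(-133) = (-1760/1711 + 173)*(-133) = (294243/1711)*(-133) = -39134319/1711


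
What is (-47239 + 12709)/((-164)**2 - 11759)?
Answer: -34530/15137 ≈ -2.2812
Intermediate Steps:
(-47239 + 12709)/((-164)**2 - 11759) = -34530/(26896 - 11759) = -34530/15137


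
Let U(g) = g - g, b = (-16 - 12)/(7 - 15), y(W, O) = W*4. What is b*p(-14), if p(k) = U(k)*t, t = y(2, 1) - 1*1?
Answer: 0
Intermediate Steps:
y(W, O) = 4*W
b = 7/2 (b = -28/(-8) = -28*(-⅛) = 7/2 ≈ 3.5000)
U(g) = 0
t = 7 (t = 4*2 - 1*1 = 8 - 1 = 7)
p(k) = 0 (p(k) = 0*7 = 0)
b*p(-14) = (7/2)*0 = 0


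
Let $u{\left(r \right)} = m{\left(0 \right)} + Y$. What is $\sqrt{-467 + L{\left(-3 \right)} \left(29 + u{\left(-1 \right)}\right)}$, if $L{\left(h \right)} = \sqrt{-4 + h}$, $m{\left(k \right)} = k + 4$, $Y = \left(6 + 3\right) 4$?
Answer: $\sqrt{-467 + 69 i \sqrt{7}} \approx 4.1481 + 22.005 i$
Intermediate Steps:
$Y = 36$ ($Y = 9 \cdot 4 = 36$)
$m{\left(k \right)} = 4 + k$
$u{\left(r \right)} = 40$ ($u{\left(r \right)} = \left(4 + 0\right) + 36 = 4 + 36 = 40$)
$\sqrt{-467 + L{\left(-3 \right)} \left(29 + u{\left(-1 \right)}\right)} = \sqrt{-467 + \sqrt{-4 - 3} \left(29 + 40\right)} = \sqrt{-467 + \sqrt{-7} \cdot 69} = \sqrt{-467 + i \sqrt{7} \cdot 69} = \sqrt{-467 + 69 i \sqrt{7}}$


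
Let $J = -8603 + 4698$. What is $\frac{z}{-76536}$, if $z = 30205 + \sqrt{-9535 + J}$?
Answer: $- \frac{30205}{76536} - \frac{i \sqrt{210}}{9567} \approx -0.39465 - 0.0015147 i$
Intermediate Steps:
$J = -3905$
$z = 30205 + 8 i \sqrt{210}$ ($z = 30205 + \sqrt{-9535 - 3905} = 30205 + \sqrt{-13440} = 30205 + 8 i \sqrt{210} \approx 30205.0 + 115.93 i$)
$\frac{z}{-76536} = \frac{30205 + 8 i \sqrt{210}}{-76536} = \left(30205 + 8 i \sqrt{210}\right) \left(- \frac{1}{76536}\right) = - \frac{30205}{76536} - \frac{i \sqrt{210}}{9567}$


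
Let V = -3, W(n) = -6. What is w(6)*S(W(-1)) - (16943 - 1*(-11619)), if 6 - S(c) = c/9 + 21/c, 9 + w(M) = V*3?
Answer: -28745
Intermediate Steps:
w(M) = -18 (w(M) = -9 - 3*3 = -9 - 9 = -18)
S(c) = 6 - 21/c - c/9 (S(c) = 6 - (c/9 + 21/c) = 6 - (21/c + c/9) = 6 + (-21/c - c/9) = 6 - 21/c - c/9)
w(6)*S(W(-1)) - (16943 - 1*(-11619)) = -18*(6 - 21/(-6) - ⅑*(-6)) - (16943 - 1*(-11619)) = -18*(6 - 21*(-⅙) + ⅔) - (16943 + 11619) = -18*(6 + 7/2 + ⅔) - 1*28562 = -18*61/6 - 28562 = -183 - 28562 = -28745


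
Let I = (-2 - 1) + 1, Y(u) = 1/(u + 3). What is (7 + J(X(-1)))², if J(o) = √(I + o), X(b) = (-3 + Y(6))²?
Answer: (63 + √514)²/81 ≈ 90.613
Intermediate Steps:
Y(u) = 1/(3 + u)
X(b) = 676/81 (X(b) = (-3 + 1/(3 + 6))² = (-3 + 1/9)² = (-3 + ⅑)² = (-26/9)² = 676/81)
I = -2 (I = -3 + 1 = -2)
J(o) = √(-2 + o)
(7 + J(X(-1)))² = (7 + √(-2 + 676/81))² = (7 + √(514/81))² = (7 + √514/9)²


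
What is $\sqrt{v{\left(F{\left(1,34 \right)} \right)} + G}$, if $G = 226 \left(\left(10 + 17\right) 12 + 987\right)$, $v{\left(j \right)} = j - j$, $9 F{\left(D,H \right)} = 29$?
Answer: $\sqrt{296286} \approx 544.32$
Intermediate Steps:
$F{\left(D,H \right)} = \frac{29}{9}$ ($F{\left(D,H \right)} = \frac{1}{9} \cdot 29 = \frac{29}{9}$)
$v{\left(j \right)} = 0$
$G = 296286$ ($G = 226 \left(27 \cdot 12 + 987\right) = 226 \left(324 + 987\right) = 226 \cdot 1311 = 296286$)
$\sqrt{v{\left(F{\left(1,34 \right)} \right)} + G} = \sqrt{0 + 296286} = \sqrt{296286}$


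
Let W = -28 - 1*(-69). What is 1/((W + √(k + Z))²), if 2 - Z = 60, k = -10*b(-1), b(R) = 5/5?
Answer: (41 + 2*I*√17)⁻² ≈ 0.0005273 - 0.00022105*I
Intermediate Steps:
b(R) = 1 (b(R) = 5*(⅕) = 1)
k = -10 (k = -10*1 = -10)
Z = -58 (Z = 2 - 1*60 = 2 - 60 = -58)
W = 41 (W = -28 + 69 = 41)
1/((W + √(k + Z))²) = 1/((41 + √(-10 - 58))²) = 1/((41 + √(-68))²) = 1/((41 + 2*I*√17)²) = (41 + 2*I*√17)⁻²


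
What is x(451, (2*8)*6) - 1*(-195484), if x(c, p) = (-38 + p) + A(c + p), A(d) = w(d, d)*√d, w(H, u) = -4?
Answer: 195542 - 4*√547 ≈ 1.9545e+5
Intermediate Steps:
A(d) = -4*√d
x(c, p) = -38 + p - 4*√(c + p) (x(c, p) = (-38 + p) - 4*√(c + p) = -38 + p - 4*√(c + p))
x(451, (2*8)*6) - 1*(-195484) = (-38 + (2*8)*6 - 4*√(451 + (2*8)*6)) - 1*(-195484) = (-38 + 16*6 - 4*√(451 + 16*6)) + 195484 = (-38 + 96 - 4*√(451 + 96)) + 195484 = (-38 + 96 - 4*√547) + 195484 = (58 - 4*√547) + 195484 = 195542 - 4*√547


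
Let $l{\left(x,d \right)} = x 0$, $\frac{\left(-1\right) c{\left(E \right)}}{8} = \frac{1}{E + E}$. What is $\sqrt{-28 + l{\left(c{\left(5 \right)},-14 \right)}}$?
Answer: $2 i \sqrt{7} \approx 5.2915 i$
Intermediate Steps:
$c{\left(E \right)} = - \frac{4}{E}$ ($c{\left(E \right)} = - \frac{8}{E + E} = - \frac{8}{2 E} = - 8 \frac{1}{2 E} = - \frac{4}{E}$)
$l{\left(x,d \right)} = 0$
$\sqrt{-28 + l{\left(c{\left(5 \right)},-14 \right)}} = \sqrt{-28 + 0} = \sqrt{-28} = 2 i \sqrt{7}$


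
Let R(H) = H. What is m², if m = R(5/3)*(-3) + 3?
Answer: 4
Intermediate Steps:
m = -2 (m = (5/3)*(-3) + 3 = -5 + 3 = -2)
m² = (-2)² = 4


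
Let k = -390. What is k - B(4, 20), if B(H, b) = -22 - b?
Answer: -348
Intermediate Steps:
k - B(4, 20) = -390 - (-22 - 1*20) = -390 - (-22 - 20) = -390 - 1*(-42) = -390 + 42 = -348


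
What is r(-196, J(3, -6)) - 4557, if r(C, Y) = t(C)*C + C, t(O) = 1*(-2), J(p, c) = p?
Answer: -4361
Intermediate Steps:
t(O) = -2
r(C, Y) = -C (r(C, Y) = -2*C + C = -C)
r(-196, J(3, -6)) - 4557 = -1*(-196) - 4557 = 196 - 4557 = -4361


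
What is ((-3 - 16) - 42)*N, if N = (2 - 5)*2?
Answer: 366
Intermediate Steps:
N = -6 (N = -3*2 = -6)
((-3 - 16) - 42)*N = ((-3 - 16) - 42)*(-6) = (-19 - 42)*(-6) = -61*(-6) = 366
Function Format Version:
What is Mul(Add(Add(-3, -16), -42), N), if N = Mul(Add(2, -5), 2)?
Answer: 366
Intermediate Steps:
N = -6 (N = Mul(-3, 2) = -6)
Mul(Add(Add(-3, -16), -42), N) = Mul(Add(Add(-3, -16), -42), -6) = Mul(Add(-19, -42), -6) = Mul(-61, -6) = 366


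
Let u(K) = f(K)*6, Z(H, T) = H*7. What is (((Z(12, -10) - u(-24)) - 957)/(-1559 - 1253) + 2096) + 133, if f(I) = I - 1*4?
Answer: 6268653/2812 ≈ 2229.3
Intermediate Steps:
Z(H, T) = 7*H
f(I) = -4 + I (f(I) = I - 4 = -4 + I)
u(K) = -24 + 6*K (u(K) = (-4 + K)*6 = -24 + 6*K)
(((Z(12, -10) - u(-24)) - 957)/(-1559 - 1253) + 2096) + 133 = (((7*12 - (-24 + 6*(-24))) - 957)/(-1559 - 1253) + 2096) + 133 = (((84 - (-24 - 144)) - 957)/(-2812) + 2096) + 133 = (((84 - 1*(-168)) - 957)*(-1/2812) + 2096) + 133 = (((84 + 168) - 957)*(-1/2812) + 2096) + 133 = ((252 - 957)*(-1/2812) + 2096) + 133 = (-705*(-1/2812) + 2096) + 133 = (705/2812 + 2096) + 133 = 5894657/2812 + 133 = 6268653/2812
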